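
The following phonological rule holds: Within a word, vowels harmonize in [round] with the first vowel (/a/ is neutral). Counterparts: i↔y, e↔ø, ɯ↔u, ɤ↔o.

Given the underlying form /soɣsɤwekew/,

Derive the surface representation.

[soɣsowøkøw]

/ɤ/ harmonizes with /o/ ([+round]) → [o]
/e/ harmonizes with /o/ ([+round]) → [ø]
/e/ harmonizes with /o/ ([+round]) → [ø]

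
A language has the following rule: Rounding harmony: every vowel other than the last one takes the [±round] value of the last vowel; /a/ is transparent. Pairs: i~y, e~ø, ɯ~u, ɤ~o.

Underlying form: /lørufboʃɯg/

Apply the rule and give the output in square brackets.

/ø/ harmonizes with /ɯ/ ([-round]) → [e]
/u/ harmonizes with /ɯ/ ([-round]) → [ɯ]
/o/ harmonizes with /ɯ/ ([-round]) → [ɤ]

[lerɯfbɤʃɯg]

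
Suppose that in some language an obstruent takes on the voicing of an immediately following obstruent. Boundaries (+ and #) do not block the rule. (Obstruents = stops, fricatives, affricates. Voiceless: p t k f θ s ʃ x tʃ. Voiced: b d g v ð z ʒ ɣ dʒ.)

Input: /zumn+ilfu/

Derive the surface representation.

[zumn+ilfu]

no segment meets the rule's conditions; no change.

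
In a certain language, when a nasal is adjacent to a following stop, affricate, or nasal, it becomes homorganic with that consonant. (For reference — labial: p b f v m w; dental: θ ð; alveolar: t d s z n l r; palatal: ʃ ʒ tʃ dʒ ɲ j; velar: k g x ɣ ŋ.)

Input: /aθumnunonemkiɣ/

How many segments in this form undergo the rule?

/m/ before /n/ (alveolar) → [n]
/m/ before /k/ (velar) → [ŋ]
2 segments change.

2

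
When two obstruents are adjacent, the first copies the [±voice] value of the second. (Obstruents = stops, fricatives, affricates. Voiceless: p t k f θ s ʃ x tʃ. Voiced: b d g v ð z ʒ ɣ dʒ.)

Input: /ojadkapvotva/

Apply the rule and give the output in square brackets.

/d/ before /k/ (voiceless) → [t]
/p/ before /v/ (voiced) → [b]
/t/ before /v/ (voiced) → [d]

[ojatkabvodva]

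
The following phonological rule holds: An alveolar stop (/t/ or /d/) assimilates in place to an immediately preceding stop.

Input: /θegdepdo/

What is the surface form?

/d/ after /g/ (velar) → [g]
/d/ after /p/ (labial) → [b]

[θeggepbo]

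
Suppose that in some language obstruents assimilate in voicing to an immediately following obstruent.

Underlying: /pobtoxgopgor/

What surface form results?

[poptoɣgobgor]

/b/ before /t/ (voiceless) → [p]
/x/ before /g/ (voiced) → [ɣ]
/p/ before /g/ (voiced) → [b]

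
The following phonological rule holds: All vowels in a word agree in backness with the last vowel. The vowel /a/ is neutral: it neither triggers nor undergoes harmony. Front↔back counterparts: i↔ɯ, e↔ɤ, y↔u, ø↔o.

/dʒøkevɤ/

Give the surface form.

[dʒokɤvɤ]

/ø/ harmonizes with /ɤ/ ([+back]) → [o]
/e/ harmonizes with /ɤ/ ([+back]) → [ɤ]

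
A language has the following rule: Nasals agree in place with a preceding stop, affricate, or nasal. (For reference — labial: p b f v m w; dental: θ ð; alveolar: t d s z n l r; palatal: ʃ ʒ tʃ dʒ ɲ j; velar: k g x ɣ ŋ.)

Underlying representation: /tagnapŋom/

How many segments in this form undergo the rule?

2

/n/ after /g/ (velar) → [ŋ]
/ŋ/ after /p/ (labial) → [m]
2 segments change.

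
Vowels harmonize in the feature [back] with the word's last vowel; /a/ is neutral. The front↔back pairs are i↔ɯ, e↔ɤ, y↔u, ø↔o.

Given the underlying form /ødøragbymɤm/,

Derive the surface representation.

[odoragbumɤm]

/ø/ harmonizes with /ɤ/ ([+back]) → [o]
/ø/ harmonizes with /ɤ/ ([+back]) → [o]
/y/ harmonizes with /ɤ/ ([+back]) → [u]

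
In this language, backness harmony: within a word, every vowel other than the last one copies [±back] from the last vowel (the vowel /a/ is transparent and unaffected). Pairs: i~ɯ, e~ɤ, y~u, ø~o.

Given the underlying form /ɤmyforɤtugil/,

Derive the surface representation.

[emyføretygil]

/ɤ/ harmonizes with /i/ ([-back]) → [e]
/o/ harmonizes with /i/ ([-back]) → [ø]
/ɤ/ harmonizes with /i/ ([-back]) → [e]
/u/ harmonizes with /i/ ([-back]) → [y]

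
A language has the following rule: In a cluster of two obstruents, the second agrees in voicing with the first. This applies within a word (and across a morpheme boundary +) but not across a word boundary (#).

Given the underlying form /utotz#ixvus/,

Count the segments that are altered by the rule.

/z/ after /t/ (voiceless) → [s]
/v/ after /x/ (voiceless) → [f]
2 segments change.

2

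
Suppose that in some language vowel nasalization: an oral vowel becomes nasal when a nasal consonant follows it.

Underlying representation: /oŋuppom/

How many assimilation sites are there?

2

/o/ before nasal /ŋ/ → [õ]
/o/ before nasal /m/ → [õ]
2 segments change.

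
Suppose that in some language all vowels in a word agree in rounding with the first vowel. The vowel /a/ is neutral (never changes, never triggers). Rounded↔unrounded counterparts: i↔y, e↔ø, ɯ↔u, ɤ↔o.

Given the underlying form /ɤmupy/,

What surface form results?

/u/ harmonizes with /ɤ/ ([-round]) → [ɯ]
/y/ harmonizes with /ɤ/ ([-round]) → [i]

[ɤmɯpi]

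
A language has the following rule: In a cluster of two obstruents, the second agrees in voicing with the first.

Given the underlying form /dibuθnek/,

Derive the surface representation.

no segment meets the rule's conditions; no change.

[dibuθnek]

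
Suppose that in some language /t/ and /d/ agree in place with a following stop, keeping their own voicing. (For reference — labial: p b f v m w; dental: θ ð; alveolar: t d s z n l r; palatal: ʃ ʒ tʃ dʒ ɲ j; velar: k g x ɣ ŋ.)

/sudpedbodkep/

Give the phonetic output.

/d/ before /p/ (labial) → [b]
/d/ before /b/ (labial) → [b]
/d/ before /k/ (velar) → [g]

[subpebbogkep]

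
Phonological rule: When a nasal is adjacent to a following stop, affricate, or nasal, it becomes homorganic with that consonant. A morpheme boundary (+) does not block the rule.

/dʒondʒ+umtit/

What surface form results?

/n/ before /dʒ/ (palatal) → [ɲ]
/m/ before /t/ (alveolar) → [n]

[dʒoɲdʒ+untit]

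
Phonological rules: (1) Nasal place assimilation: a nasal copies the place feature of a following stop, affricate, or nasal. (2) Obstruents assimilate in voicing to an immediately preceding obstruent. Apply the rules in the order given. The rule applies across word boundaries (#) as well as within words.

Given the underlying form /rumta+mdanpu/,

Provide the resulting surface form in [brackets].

Rule 1: /m/ before /t/ (alveolar) → [n]
Rule 1: /m/ before /d/ (alveolar) → [n]
Rule 1: /n/ before /p/ (labial) → [m]
After rule 1: runta+ndampu
Rule 2: no segment meets the rule's conditions; no change.

[runta+ndampu]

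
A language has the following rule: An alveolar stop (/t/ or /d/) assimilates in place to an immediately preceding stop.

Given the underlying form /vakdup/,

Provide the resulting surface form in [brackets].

/d/ after /k/ (velar) → [g]

[vakgup]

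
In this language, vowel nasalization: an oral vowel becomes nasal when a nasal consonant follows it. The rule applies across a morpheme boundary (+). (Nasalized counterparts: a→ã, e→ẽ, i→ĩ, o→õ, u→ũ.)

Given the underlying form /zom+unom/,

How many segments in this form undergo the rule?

3

/o/ before nasal /m/ → [õ]
/u/ before nasal /n/ → [ũ]
/o/ before nasal /m/ → [õ]
3 segments change.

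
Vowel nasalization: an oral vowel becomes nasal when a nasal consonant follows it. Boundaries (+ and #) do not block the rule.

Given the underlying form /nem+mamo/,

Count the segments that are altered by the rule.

/e/ before nasal /m/ → [ẽ]
/a/ before nasal /m/ → [ã]
2 segments change.

2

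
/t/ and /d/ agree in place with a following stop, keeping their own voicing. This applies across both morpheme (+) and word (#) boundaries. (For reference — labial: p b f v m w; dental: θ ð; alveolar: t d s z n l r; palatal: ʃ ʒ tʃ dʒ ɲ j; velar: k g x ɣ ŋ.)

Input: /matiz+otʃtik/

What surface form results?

no segment meets the rule's conditions; no change.

[matiz+otʃtik]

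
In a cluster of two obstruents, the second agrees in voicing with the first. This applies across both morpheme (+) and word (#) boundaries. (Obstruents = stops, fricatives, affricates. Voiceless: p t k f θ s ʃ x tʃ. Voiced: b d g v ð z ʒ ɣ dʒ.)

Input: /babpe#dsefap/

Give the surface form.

[babbe#dzefap]

/p/ after /b/ (voiced) → [b]
/s/ after /d/ (voiced) → [z]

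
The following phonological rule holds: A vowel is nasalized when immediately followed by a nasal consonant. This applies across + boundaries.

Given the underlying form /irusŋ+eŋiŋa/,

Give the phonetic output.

[irusŋ+ẽŋĩŋa]

/e/ before nasal /ŋ/ → [ẽ]
/i/ before nasal /ŋ/ → [ĩ]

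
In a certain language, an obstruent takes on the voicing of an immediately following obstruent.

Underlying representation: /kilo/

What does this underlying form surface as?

[kilo]

no segment meets the rule's conditions; no change.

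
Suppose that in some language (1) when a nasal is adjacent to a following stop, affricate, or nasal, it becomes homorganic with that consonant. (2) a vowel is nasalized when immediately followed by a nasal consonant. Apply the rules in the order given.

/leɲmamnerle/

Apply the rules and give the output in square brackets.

Rule 1: /ɲ/ before /m/ (labial) → [m]
Rule 1: /m/ before /n/ (alveolar) → [n]
After rule 1: lemmannerle
Rule 2: /e/ before nasal /m/ → [ẽ]
Rule 2: /a/ before nasal /n/ → [ã]

[lẽmmãnnerle]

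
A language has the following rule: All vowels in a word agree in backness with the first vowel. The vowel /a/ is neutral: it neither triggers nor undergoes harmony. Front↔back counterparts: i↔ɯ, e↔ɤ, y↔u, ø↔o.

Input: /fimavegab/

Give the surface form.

no segment meets the rule's conditions; no change.

[fimavegab]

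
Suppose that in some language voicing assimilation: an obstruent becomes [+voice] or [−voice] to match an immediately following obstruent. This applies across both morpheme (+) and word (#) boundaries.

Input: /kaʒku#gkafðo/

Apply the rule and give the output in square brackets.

/ʒ/ before /k/ (voiceless) → [ʃ]
/g/ before /k/ (voiceless) → [k]
/f/ before /ð/ (voiced) → [v]

[kaʃku#kkavðo]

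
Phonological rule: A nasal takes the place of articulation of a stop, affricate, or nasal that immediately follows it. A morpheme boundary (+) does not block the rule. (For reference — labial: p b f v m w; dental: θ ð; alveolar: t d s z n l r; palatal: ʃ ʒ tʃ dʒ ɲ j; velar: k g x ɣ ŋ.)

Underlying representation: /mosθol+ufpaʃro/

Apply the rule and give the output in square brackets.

[mosθol+ufpaʃro]

no segment meets the rule's conditions; no change.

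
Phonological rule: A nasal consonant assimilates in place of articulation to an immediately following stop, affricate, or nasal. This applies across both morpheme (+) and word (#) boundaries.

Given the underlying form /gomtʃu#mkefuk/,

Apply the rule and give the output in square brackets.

[goɲtʃu#ŋkefuk]

/m/ before /tʃ/ (palatal) → [ɲ]
/m/ before /k/ (velar) → [ŋ]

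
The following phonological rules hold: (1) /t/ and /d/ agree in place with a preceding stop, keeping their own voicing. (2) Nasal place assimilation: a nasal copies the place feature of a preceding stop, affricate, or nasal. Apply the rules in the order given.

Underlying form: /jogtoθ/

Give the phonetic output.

Rule 1: /t/ after /g/ (velar) → [k]
After rule 1: jogkoθ
Rule 2: no segment meets the rule's conditions; no change.

[jogkoθ]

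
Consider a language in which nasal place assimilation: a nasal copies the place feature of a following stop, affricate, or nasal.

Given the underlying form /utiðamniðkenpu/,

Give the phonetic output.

[utiðanniðkempu]

/m/ before /n/ (alveolar) → [n]
/n/ before /p/ (labial) → [m]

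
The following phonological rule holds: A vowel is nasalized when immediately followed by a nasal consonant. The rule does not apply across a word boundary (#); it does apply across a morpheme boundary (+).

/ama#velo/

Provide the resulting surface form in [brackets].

/a/ before nasal /m/ → [ã]

[ãma#velo]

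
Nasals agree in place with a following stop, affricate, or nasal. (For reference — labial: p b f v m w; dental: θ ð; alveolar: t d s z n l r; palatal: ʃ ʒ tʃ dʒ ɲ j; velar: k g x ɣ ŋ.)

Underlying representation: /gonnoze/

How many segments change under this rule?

0

No segment meets the rule's conditions.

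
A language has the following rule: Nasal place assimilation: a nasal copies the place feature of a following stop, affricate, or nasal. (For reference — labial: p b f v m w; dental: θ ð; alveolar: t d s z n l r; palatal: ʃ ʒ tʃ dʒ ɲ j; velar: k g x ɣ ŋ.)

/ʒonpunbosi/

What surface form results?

/n/ before /p/ (labial) → [m]
/n/ before /b/ (labial) → [m]

[ʒompumbosi]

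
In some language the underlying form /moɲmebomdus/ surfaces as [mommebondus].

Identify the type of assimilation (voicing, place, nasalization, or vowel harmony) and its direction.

/ɲ/→[m] /m/→[n].
Each target copies a feature from the following segment, so the direction is regressive.

place assimilation, regressive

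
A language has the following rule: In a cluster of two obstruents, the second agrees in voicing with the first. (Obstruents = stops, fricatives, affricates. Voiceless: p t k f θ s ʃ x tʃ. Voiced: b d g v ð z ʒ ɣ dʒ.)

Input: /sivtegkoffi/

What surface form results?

[sivdeggoffi]

/t/ after /v/ (voiced) → [d]
/k/ after /g/ (voiced) → [g]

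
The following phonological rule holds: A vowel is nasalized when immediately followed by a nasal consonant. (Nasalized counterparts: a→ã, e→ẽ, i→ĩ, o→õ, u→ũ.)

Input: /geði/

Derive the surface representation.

no segment meets the rule's conditions; no change.

[geði]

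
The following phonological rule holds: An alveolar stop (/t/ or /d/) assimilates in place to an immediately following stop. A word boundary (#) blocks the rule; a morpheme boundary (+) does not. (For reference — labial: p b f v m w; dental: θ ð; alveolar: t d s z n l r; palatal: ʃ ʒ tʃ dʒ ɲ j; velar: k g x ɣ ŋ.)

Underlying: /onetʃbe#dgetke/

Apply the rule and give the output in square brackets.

[onetʃbe#ggekke]

/d/ before /g/ (velar) → [g]
/t/ before /k/ (velar) → [k]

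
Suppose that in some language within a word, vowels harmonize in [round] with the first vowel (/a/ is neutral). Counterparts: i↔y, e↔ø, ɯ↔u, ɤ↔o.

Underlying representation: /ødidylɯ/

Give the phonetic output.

/i/ harmonizes with /ø/ ([+round]) → [y]
/ɯ/ harmonizes with /ø/ ([+round]) → [u]

[ødydylu]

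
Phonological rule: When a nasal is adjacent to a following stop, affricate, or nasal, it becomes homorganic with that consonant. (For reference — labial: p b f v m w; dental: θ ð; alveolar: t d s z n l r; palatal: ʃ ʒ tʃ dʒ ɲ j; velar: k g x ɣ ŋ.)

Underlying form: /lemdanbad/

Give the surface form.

/m/ before /d/ (alveolar) → [n]
/n/ before /b/ (labial) → [m]

[lendambad]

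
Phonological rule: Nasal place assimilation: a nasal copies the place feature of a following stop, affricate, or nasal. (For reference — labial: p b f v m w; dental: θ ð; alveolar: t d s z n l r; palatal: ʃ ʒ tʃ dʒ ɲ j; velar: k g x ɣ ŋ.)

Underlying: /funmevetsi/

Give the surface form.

/n/ before /m/ (labial) → [m]

[fummevetsi]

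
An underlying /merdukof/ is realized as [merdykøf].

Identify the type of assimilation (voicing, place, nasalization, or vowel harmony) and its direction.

vowel harmony, progressive

/u/→[y] /o/→[ø].
Vowels agree with the first vowel, so the harmony is progressive.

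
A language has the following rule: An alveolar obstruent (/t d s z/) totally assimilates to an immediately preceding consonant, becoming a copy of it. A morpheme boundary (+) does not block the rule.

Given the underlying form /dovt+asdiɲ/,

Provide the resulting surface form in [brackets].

/t/ after /v/ → [v] (total assimilation)
/d/ after /s/ → [s] (total assimilation)

[dovv+assiɲ]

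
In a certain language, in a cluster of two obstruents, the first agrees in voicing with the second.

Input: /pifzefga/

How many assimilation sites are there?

2

/f/ before /z/ (voiced) → [v]
/f/ before /g/ (voiced) → [v]
2 segments change.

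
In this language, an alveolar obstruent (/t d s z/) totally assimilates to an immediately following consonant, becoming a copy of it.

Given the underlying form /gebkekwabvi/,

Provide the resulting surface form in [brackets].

[gebkekwabvi]

no segment meets the rule's conditions; no change.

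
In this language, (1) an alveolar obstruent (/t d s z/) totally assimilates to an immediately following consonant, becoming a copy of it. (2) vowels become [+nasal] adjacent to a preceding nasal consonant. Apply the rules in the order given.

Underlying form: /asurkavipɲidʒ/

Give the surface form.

[asurkavipɲĩdʒ]

Rule 1: no segment meets the rule's conditions; no change.
After rule 1: asurkavipɲidʒ
Rule 2: /i/ after nasal /ɲ/ → [ĩ]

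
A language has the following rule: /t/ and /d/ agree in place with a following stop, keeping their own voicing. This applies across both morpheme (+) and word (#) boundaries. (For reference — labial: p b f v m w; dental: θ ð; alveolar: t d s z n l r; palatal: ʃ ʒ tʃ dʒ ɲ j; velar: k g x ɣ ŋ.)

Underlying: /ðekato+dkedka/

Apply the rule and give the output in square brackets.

/d/ before /k/ (velar) → [g]
/d/ before /k/ (velar) → [g]

[ðekato+gkegka]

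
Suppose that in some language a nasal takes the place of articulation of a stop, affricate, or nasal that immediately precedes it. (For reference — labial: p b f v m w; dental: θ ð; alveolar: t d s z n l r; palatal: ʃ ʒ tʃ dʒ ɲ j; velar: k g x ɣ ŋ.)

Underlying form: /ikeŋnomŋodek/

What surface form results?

[ikeŋŋommodek]

/n/ after /ŋ/ (velar) → [ŋ]
/ŋ/ after /m/ (labial) → [m]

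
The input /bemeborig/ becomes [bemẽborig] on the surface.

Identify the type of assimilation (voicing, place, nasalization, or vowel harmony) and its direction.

/e/→[ẽ].
Each target copies a feature from the preceding segment, so the direction is progressive.

nasalization, progressive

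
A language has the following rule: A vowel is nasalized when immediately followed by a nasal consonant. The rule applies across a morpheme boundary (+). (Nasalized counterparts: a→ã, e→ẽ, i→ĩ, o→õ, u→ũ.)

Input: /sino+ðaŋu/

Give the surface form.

[sĩno+ðãŋu]

/i/ before nasal /n/ → [ĩ]
/a/ before nasal /ŋ/ → [ã]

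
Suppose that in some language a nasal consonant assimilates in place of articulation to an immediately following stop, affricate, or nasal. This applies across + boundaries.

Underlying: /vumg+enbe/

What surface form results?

[vuŋg+embe]

/m/ before /g/ (velar) → [ŋ]
/n/ before /b/ (labial) → [m]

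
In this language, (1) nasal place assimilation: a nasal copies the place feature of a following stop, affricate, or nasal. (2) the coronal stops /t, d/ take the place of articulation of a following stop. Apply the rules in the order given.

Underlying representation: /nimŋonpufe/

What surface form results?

Rule 1: /m/ before /ŋ/ (velar) → [ŋ]
Rule 1: /n/ before /p/ (labial) → [m]
After rule 1: niŋŋompufe
Rule 2: no segment meets the rule's conditions; no change.

[niŋŋompufe]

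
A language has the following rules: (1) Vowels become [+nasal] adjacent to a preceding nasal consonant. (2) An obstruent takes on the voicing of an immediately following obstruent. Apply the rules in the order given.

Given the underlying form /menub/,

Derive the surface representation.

Rule 1: /e/ after nasal /m/ → [ẽ]
Rule 1: /u/ after nasal /n/ → [ũ]
After rule 1: mẽnũb
Rule 2: no segment meets the rule's conditions; no change.

[mẽnũb]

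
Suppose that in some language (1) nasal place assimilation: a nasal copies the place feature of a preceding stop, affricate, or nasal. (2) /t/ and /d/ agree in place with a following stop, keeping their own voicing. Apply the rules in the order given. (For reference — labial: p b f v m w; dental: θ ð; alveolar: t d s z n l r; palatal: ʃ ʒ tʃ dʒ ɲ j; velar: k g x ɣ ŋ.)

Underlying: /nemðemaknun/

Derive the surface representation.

Rule 1: /n/ after /k/ (velar) → [ŋ]
After rule 1: nemðemakŋun
Rule 2: no segment meets the rule's conditions; no change.

[nemðemakŋun]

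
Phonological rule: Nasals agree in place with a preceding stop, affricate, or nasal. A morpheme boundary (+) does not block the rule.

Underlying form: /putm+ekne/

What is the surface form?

/m/ after /t/ (alveolar) → [n]
/n/ after /k/ (velar) → [ŋ]

[putn+ekŋe]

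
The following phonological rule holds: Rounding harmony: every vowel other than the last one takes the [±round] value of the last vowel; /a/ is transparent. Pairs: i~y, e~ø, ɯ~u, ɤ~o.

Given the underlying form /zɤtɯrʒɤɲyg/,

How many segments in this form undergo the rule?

/ɤ/ harmonizes with /y/ ([+round]) → [o]
/ɯ/ harmonizes with /y/ ([+round]) → [u]
/ɤ/ harmonizes with /y/ ([+round]) → [o]
3 segments change.

3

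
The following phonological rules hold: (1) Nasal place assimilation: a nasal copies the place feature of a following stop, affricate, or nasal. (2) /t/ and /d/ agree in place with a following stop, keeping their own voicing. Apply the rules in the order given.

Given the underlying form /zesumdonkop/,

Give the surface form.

[zesundoŋkop]

Rule 1: /m/ before /d/ (alveolar) → [n]
Rule 1: /n/ before /k/ (velar) → [ŋ]
After rule 1: zesundoŋkop
Rule 2: no segment meets the rule's conditions; no change.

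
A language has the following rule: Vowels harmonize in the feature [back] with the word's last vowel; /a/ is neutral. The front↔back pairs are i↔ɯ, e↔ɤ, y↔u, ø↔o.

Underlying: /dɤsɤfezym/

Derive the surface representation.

[desefezym]

/ɤ/ harmonizes with /y/ ([-back]) → [e]
/ɤ/ harmonizes with /y/ ([-back]) → [e]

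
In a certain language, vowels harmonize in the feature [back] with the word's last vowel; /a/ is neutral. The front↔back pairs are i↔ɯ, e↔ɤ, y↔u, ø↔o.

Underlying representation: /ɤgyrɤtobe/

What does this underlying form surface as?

/ɤ/ harmonizes with /e/ ([-back]) → [e]
/ɤ/ harmonizes with /e/ ([-back]) → [e]
/o/ harmonizes with /e/ ([-back]) → [ø]

[egyretøbe]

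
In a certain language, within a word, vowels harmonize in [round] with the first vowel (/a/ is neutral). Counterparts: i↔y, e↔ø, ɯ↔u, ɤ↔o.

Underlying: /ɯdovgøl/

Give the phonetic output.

[ɯdɤvgel]

/o/ harmonizes with /ɯ/ ([-round]) → [ɤ]
/ø/ harmonizes with /ɯ/ ([-round]) → [e]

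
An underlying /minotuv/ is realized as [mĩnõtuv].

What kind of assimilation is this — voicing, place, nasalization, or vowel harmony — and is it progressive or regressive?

nasalization, progressive

/i/→[ĩ] /o/→[õ].
Each target copies a feature from the preceding segment, so the direction is progressive.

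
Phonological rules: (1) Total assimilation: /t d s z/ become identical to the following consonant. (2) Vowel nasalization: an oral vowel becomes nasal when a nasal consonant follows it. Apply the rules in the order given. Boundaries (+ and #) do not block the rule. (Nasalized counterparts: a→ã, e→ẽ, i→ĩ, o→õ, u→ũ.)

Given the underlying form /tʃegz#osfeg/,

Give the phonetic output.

Rule 1: /s/ before /f/ → [f] (total assimilation)
After rule 1: tʃegz#offeg
Rule 2: no segment meets the rule's conditions; no change.

[tʃegz#offeg]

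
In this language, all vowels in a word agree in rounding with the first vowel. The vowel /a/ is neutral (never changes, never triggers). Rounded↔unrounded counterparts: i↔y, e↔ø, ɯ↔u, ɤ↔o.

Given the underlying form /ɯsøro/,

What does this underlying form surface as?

/ø/ harmonizes with /ɯ/ ([-round]) → [e]
/o/ harmonizes with /ɯ/ ([-round]) → [ɤ]

[ɯserɤ]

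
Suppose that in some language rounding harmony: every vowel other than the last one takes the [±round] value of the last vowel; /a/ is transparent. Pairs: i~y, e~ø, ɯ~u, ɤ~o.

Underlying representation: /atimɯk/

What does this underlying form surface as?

[atimɯk]

no segment meets the rule's conditions; no change.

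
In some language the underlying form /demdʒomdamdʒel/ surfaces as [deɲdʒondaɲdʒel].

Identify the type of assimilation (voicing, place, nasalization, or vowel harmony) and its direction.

/m/→[ɲ] /m/→[n] /m/→[ɲ].
Each target copies a feature from the following segment, so the direction is regressive.

place assimilation, regressive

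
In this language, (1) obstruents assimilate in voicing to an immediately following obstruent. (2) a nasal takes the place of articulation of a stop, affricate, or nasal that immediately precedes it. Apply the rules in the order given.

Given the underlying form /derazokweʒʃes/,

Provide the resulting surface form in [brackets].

Rule 1: /ʒ/ before /ʃ/ (voiceless) → [ʃ]
After rule 1: derazokweʃʃes
Rule 2: no segment meets the rule's conditions; no change.

[derazokweʃʃes]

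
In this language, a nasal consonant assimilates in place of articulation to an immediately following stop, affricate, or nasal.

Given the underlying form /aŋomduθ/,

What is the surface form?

[aŋonduθ]

/m/ before /d/ (alveolar) → [n]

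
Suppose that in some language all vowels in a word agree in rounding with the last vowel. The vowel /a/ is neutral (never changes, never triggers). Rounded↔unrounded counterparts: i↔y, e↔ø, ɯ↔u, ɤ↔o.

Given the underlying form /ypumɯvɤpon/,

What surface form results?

/ɯ/ harmonizes with /o/ ([+round]) → [u]
/ɤ/ harmonizes with /o/ ([+round]) → [o]

[ypumuvopon]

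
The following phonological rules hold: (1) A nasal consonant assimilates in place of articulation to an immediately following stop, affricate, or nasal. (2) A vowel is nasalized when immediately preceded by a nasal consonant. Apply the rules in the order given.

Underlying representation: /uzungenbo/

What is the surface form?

Rule 1: /n/ before /g/ (velar) → [ŋ]
Rule 1: /n/ before /b/ (labial) → [m]
After rule 1: uzuŋgembo
Rule 2: no segment meets the rule's conditions; no change.

[uzuŋgembo]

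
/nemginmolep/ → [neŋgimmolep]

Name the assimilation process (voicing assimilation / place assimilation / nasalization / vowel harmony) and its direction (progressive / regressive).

/m/→[ŋ] /n/→[m].
Each target copies a feature from the following segment, so the direction is regressive.

place assimilation, regressive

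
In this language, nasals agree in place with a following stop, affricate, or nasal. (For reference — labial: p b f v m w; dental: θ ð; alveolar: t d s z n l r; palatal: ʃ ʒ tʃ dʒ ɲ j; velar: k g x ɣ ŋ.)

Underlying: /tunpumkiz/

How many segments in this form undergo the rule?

/n/ before /p/ (labial) → [m]
/m/ before /k/ (velar) → [ŋ]
2 segments change.

2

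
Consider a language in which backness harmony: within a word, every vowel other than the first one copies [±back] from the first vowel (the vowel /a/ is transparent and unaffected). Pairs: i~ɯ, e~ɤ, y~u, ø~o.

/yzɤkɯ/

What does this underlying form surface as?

/ɤ/ harmonizes with /y/ ([-back]) → [e]
/ɯ/ harmonizes with /y/ ([-back]) → [i]

[yzeki]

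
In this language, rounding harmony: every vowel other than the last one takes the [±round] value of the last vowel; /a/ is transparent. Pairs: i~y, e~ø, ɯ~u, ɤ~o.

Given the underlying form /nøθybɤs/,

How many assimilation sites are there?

/ø/ harmonizes with /ɤ/ ([-round]) → [e]
/y/ harmonizes with /ɤ/ ([-round]) → [i]
2 segments change.

2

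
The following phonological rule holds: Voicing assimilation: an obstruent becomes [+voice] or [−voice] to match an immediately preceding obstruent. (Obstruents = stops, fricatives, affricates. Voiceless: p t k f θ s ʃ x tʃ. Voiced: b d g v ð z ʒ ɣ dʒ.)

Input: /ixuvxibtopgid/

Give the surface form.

[ixuvɣibdopkid]

/x/ after /v/ (voiced) → [ɣ]
/t/ after /b/ (voiced) → [d]
/g/ after /p/ (voiceless) → [k]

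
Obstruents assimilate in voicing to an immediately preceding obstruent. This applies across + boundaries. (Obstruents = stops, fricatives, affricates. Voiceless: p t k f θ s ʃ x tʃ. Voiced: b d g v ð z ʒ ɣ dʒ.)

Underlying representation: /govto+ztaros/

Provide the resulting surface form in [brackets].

/t/ after /v/ (voiced) → [d]
/t/ after /z/ (voiced) → [d]

[govdo+zdaros]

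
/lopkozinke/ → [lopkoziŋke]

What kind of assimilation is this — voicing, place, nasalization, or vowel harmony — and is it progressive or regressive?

place assimilation, regressive

/n/→[ŋ].
Each target copies a feature from the following segment, so the direction is regressive.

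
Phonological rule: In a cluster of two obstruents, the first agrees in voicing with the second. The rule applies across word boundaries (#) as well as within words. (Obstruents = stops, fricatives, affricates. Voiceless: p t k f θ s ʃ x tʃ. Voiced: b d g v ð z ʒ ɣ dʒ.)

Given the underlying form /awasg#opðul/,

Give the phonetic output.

[awazg#obðul]

/s/ before /g/ (voiced) → [z]
/p/ before /ð/ (voiced) → [b]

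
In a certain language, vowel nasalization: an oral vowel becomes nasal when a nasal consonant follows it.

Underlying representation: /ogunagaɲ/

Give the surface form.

/u/ before nasal /n/ → [ũ]
/a/ before nasal /ɲ/ → [ã]

[ogũnagãɲ]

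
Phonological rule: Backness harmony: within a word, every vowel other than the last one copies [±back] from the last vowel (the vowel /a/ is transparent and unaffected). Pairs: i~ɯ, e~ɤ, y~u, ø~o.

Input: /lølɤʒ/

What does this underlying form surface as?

[lolɤʒ]

/ø/ harmonizes with /ɤ/ ([+back]) → [o]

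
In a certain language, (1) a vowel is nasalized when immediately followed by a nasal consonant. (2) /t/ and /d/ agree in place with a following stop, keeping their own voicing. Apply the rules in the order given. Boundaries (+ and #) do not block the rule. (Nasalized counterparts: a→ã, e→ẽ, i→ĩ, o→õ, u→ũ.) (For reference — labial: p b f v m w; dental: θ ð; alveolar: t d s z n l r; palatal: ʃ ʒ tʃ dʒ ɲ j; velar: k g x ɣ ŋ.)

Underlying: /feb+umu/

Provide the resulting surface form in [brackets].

Rule 1: /u/ before nasal /m/ → [ũ]
After rule 1: feb+ũmu
Rule 2: no segment meets the rule's conditions; no change.

[feb+ũmu]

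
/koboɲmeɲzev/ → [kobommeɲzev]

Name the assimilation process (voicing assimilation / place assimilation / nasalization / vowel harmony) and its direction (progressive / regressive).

place assimilation, regressive

/ɲ/→[m].
Each target copies a feature from the following segment, so the direction is regressive.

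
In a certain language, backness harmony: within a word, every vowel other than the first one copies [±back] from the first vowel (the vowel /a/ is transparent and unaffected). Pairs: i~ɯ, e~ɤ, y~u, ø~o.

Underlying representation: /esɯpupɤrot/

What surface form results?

/ɯ/ harmonizes with /e/ ([-back]) → [i]
/u/ harmonizes with /e/ ([-back]) → [y]
/ɤ/ harmonizes with /e/ ([-back]) → [e]
/o/ harmonizes with /e/ ([-back]) → [ø]

[esipyperøt]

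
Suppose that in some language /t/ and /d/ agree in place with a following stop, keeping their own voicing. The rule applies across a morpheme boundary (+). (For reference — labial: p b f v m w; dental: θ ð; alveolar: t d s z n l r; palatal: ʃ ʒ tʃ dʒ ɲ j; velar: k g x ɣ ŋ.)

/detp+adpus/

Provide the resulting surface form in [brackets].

[depp+abpus]

/t/ before /p/ (labial) → [p]
/d/ before /p/ (labial) → [b]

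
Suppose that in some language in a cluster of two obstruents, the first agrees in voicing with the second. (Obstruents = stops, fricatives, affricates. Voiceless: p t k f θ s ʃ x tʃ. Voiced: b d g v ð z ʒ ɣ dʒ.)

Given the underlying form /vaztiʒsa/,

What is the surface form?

[vastiʃsa]

/z/ before /t/ (voiceless) → [s]
/ʒ/ before /s/ (voiceless) → [ʃ]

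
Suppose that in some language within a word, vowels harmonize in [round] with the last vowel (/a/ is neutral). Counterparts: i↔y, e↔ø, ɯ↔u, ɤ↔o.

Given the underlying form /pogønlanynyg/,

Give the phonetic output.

no segment meets the rule's conditions; no change.

[pogønlanynyg]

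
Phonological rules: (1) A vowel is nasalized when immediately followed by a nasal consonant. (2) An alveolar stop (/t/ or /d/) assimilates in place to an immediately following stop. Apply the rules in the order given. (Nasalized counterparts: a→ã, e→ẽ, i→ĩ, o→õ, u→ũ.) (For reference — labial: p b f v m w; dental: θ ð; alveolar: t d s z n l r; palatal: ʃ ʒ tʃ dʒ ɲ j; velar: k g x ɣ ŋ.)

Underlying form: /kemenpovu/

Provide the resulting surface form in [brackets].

[kẽmẽnpovu]

Rule 1: /e/ before nasal /m/ → [ẽ]
Rule 1: /e/ before nasal /n/ → [ẽ]
After rule 1: kẽmẽnpovu
Rule 2: no segment meets the rule's conditions; no change.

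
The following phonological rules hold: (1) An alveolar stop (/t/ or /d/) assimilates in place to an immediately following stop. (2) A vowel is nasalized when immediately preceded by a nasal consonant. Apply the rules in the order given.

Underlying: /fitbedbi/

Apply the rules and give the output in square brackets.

[fipbebbi]

Rule 1: /t/ before /b/ (labial) → [p]
Rule 1: /d/ before /b/ (labial) → [b]
After rule 1: fipbebbi
Rule 2: no segment meets the rule's conditions; no change.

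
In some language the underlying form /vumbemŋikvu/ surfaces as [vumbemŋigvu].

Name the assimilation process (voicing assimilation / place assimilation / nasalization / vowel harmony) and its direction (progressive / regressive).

/k/→[g].
Each target copies a feature from the following segment, so the direction is regressive.

voicing assimilation, regressive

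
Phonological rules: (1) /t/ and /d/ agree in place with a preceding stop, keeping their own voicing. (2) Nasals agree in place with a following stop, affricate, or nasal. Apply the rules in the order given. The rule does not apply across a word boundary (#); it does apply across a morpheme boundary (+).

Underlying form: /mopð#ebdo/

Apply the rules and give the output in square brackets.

Rule 1: /d/ after /b/ (labial) → [b]
After rule 1: mopð#ebbo
Rule 2: no segment meets the rule's conditions; no change.

[mopð#ebbo]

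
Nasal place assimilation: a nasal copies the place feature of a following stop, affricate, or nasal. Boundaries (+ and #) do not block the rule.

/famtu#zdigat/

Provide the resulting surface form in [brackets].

[fantu#zdigat]

/m/ before /t/ (alveolar) → [n]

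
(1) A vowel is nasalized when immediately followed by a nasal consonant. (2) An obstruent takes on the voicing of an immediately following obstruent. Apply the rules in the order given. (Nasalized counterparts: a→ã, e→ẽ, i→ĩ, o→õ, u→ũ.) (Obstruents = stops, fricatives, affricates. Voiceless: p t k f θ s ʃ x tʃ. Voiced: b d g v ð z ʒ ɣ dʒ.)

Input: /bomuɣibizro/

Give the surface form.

[bõmuɣibizro]

Rule 1: /o/ before nasal /m/ → [õ]
After rule 1: bõmuɣibizro
Rule 2: no segment meets the rule's conditions; no change.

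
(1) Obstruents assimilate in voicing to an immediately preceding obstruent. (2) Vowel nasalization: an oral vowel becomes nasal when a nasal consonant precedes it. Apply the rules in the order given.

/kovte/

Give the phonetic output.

Rule 1: /t/ after /v/ (voiced) → [d]
After rule 1: kovde
Rule 2: no segment meets the rule's conditions; no change.

[kovde]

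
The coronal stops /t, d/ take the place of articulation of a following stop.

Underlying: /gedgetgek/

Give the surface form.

/d/ before /g/ (velar) → [g]
/t/ before /g/ (velar) → [k]

[geggekgek]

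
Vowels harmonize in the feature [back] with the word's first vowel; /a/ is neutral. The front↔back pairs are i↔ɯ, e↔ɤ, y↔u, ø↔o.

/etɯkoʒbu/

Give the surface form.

/ɯ/ harmonizes with /e/ ([-back]) → [i]
/o/ harmonizes with /e/ ([-back]) → [ø]
/u/ harmonizes with /e/ ([-back]) → [y]

[etikøʒby]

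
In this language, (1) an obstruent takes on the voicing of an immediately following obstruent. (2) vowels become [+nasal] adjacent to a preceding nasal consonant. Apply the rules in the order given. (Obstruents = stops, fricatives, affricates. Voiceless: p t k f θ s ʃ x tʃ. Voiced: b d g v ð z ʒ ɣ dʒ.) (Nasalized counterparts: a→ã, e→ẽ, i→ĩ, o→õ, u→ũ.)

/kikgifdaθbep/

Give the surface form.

[kiggivdaðbep]

Rule 1: /k/ before /g/ (voiced) → [g]
Rule 1: /f/ before /d/ (voiced) → [v]
Rule 1: /θ/ before /b/ (voiced) → [ð]
After rule 1: kiggivdaðbep
Rule 2: no segment meets the rule's conditions; no change.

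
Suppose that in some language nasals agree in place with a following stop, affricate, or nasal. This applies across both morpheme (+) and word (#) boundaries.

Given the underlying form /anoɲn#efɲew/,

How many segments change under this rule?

1

/ɲ/ before /n/ (alveolar) → [n]
1 segment changes.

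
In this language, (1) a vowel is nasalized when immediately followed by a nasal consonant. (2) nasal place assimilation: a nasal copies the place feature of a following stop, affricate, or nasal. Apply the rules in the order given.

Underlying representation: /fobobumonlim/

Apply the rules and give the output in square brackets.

[fobobũmõnlĩm]

Rule 1: /u/ before nasal /m/ → [ũ]
Rule 1: /o/ before nasal /n/ → [õ]
Rule 1: /i/ before nasal /m/ → [ĩ]
After rule 1: fobobũmõnlĩm
Rule 2: no segment meets the rule's conditions; no change.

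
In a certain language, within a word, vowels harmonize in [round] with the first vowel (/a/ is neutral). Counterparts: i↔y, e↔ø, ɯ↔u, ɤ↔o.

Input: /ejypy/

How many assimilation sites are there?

2

/y/ harmonizes with /e/ ([-round]) → [i]
/y/ harmonizes with /e/ ([-round]) → [i]
2 segments change.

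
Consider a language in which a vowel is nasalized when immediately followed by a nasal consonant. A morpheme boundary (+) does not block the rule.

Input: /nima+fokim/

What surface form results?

/i/ before nasal /m/ → [ĩ]
/i/ before nasal /m/ → [ĩ]

[nĩma+fokĩm]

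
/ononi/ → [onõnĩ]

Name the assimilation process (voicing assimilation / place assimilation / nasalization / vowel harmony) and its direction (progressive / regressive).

/o/→[õ] /i/→[ĩ].
Each target copies a feature from the preceding segment, so the direction is progressive.

nasalization, progressive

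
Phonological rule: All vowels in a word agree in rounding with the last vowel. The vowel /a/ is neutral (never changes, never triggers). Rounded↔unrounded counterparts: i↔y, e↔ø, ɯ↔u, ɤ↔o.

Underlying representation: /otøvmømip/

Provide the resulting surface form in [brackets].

[ɤtevmemip]

/o/ harmonizes with /i/ ([-round]) → [ɤ]
/ø/ harmonizes with /i/ ([-round]) → [e]
/ø/ harmonizes with /i/ ([-round]) → [e]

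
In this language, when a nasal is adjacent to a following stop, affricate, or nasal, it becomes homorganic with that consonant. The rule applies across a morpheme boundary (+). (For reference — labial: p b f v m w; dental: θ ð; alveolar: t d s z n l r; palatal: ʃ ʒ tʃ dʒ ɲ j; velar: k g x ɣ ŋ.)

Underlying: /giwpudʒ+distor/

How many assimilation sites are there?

No segment meets the rule's conditions.

0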